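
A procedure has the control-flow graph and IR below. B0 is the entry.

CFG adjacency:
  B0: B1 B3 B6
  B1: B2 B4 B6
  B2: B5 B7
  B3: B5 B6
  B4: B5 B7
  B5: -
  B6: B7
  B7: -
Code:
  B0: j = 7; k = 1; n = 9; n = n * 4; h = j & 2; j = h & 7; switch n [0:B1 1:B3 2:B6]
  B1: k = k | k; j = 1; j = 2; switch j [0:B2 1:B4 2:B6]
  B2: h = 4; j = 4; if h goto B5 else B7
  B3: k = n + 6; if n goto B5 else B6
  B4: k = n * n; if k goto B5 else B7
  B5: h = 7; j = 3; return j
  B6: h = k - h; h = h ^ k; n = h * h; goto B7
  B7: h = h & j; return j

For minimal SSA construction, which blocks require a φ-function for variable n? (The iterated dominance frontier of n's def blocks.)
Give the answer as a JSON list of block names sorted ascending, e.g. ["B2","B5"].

Answer: ["B7"]

Derivation:
idom tree: B1←B0 B2←B1 B3←B0 B4←B1 B5←B0 B6←B0 B7←B0
Join-block Dom:
  B5: preds {B2,B3,B4}: {B0,B1,B2} ∩ {B0,B3} ∩ {B0,B1,B4} = {B0}; idom=B0
  B6: preds {B0,B1,B3}: {B0} ∩ {B0,B1} ∩ {B0,B3} = {B0}; idom=B0
  B7: preds {B2,B4,B6}: {B0,B1,B2} ∩ {B0,B1,B4} ∩ {B0,B6} = {B0}; idom=B0

DF walk-up:
  B5←B2: walk B2→B1 to B0
  B5←B3: walk B3 to B0
  B5←B4: walk B4→B1 to B0
  B6←B0: walk · to B0
  B6←B1: walk B1 to B0
  B6←B3: walk B3 to B0
  B7←B2: walk B2→B1 to B0
  B7←B4: walk B4→B1 to B0
  B7←B6: walk B6 to B0
  DF(B0)=∅
  DF(B1)={B5,B6,B7}
  DF(B2)={B5,B7}
  DF(B3)={B5,B6}
  DF(B4)={B5,B7}
  DF(B5)=∅
  DF(B6)={B7}
  DF(B7)=∅

φ for n: defs {B0,B6}
  DF⁺ = {B7}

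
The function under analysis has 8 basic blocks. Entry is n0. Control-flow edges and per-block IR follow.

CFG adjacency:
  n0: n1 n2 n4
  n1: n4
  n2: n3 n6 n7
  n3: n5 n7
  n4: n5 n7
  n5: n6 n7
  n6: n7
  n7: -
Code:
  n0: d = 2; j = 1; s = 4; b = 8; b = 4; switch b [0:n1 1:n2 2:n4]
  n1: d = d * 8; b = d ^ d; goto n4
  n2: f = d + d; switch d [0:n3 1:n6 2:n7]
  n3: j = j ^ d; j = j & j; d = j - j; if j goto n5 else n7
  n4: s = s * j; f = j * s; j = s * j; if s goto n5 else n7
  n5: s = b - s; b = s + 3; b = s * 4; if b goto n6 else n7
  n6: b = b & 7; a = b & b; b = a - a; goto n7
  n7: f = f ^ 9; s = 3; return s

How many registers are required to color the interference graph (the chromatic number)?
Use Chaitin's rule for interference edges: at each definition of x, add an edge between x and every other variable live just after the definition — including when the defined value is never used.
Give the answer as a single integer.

Block summaries:
  n0: def={b,d,j,s} ue=∅
  n1: def={b,d} ue={d}
  n2: def={f} ue={d}
  n3: def={d,j} ue={d,j}
  n4: def={f,j,s} ue={j,s}
  n5: def={b,s} ue={b,s}
  n6: def={a,b} ue={b}
  n7: def={f,s} ue={f}

Backward fixpoint:
  live n0: ∅→{b,d,j,s}
  live n1: {d,j,s}→{b,j,s}
  live n2: {b,d,j,s}→{b,d,f,j,s}
  live n3: {b,d,f,j,s}→{b,f,s}
  live n4: {b,j,s}→{b,f,s}
  live n5: {b,f,s}→{b,f}
  live n6: {b,f}→{f}
  live n7: {f}→∅

Interfere edges:
  a — {f}
  b — {d,f,j,s}
  d — {b,f,j,s}
  f — {a,b,d,j,s}
  j — {b,d,f,s}
  s — {b,d,f,j}

Chromatic number:
  lower bound: {b,d,f,j,s} mutually conflict ⇒ χ ≥ 5
  5-colouring: r0={f}  r1={a,b}  r2={d}  r3={j}  r4={s}
  χ = 5

Answer: 5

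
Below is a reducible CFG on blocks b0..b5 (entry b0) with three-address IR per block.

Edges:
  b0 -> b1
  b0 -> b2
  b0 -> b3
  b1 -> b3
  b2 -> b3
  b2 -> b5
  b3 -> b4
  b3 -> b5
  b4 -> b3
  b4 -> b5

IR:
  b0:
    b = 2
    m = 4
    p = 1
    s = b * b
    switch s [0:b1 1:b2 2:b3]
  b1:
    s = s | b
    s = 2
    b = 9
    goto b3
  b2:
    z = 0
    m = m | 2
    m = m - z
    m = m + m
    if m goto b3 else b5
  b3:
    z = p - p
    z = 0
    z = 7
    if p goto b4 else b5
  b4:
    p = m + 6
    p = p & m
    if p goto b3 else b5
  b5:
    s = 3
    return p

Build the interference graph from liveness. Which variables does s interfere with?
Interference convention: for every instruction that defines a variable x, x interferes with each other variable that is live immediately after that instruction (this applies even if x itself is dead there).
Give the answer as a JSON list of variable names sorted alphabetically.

Per-block:
  b0: def={b,m,p,s} ue=∅
  b1: def={b,s} ue={b,s}
  b2: def={m,z} ue={m}
  b3: def={z} ue={p}
  b4: def={p} ue={m}
  b5: def={s} ue={p}

Backward fixpoint:
  live b0: ∅→{b,m,p,s}
  live b1: {b,m,p,s}→{m,p}
  live b2: {m,p}→{m,p}
  live b3: {m,p}→{m,p}
  live b4: {m}→{m,p}
  live b5: {p}→∅

Interference:
  b — {m,p,s}
  m — {b,p,s,z}
  p — {b,m,s,z}
  s — {b,m,p}
  z — {m,p}

N(s) = ["b", "m", "p"]

Answer: ["b", "m", "p"]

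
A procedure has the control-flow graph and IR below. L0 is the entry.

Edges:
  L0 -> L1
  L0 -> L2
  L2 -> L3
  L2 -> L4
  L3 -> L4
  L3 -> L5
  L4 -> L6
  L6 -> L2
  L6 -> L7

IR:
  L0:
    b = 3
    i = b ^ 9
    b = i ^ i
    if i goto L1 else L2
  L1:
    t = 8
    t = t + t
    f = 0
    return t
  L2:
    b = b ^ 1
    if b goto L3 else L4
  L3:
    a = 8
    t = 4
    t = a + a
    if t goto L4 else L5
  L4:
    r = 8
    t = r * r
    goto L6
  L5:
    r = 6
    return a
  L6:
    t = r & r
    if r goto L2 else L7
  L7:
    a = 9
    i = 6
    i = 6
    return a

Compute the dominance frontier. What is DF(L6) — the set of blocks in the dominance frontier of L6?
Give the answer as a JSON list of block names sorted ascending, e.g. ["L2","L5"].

idom tree: L1←L0 L2←L0 L3←L2 L4←L2 L5←L3 L6←L4 L7←L6
Join-block Dom:
  L2: preds {L0,L6}: {L0} ∩ {L0,L2,L4,L6} = {L0}; idom=L0
  L4: preds {L2,L3}: {L0,L2} ∩ {L0,L2,L3} = {L0,L2}; idom=L2

DF walk-up:
  L2←L0: walk · to L0
  L2←L6: walk L6→L4→L2 to L0
  L4←L2: walk · to L2
  L4←L3: walk L3 to L2
  L0 → ∅
  L1 → ∅
  L2 → {L2}
  L3 → {L4}
  L4 → {L2}
  L5 → ∅
  L6 → {L2}
  L7 → ∅

DF(L6) = ["L2"]

Answer: ["L2"]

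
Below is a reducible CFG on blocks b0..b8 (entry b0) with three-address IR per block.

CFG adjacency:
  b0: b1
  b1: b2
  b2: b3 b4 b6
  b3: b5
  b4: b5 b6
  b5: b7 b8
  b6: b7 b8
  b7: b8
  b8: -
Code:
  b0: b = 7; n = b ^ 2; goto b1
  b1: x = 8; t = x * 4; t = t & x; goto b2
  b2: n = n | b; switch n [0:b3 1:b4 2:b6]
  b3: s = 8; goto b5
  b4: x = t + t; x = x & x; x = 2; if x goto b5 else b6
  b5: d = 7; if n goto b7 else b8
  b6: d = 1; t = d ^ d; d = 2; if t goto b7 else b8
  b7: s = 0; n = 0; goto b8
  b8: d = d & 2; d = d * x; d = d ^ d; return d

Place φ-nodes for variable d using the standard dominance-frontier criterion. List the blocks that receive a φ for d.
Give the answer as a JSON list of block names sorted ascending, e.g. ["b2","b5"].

idom tree: b1←b0 b2←b1 b3←b2 b4←b2 b5←b2 b6←b2 b7←b2 b8←b2
Dom∩ at merges:
  b5: preds {b3,b4}: {b0,b1,b2,b3} ∩ {b0,b1,b2,b4} = {b0,b1,b2}; idom=b2
  b6: preds {b2,b4}: {b0,b1,b2} ∩ {b0,b1,b2,b4} = {b0,b1,b2}; idom=b2
  b7: preds {b5,b6}: {b0,b1,b2,b5} ∩ {b0,b1,b2,b6} = {b0,b1,b2}; idom=b2
  b8: preds {b5,b6,b7}: {b0,b1,b2,b5} ∩ {b0,b1,b2,b6} ∩ {b0,b1,b2,b7} = {b0,b1,b2}; idom=b2

DF walk-up:
  join b5 pred b3: b3 stop@b2
  join b5 pred b4: b4 stop@b2
  join b6 pred b2: · stop@b2
  join b6 pred b4: b4 stop@b2
  join b7 pred b5: b5 stop@b2
  join b7 pred b6: b6 stop@b2
  join b8 pred b5: b5 stop@b2
  join b8 pred b6: b6 stop@b2
  join b8 pred b7: b7 stop@b2
  b0: DF=∅
  b1: DF=∅
  b2: DF=∅
  b3: DF={b5}
  b4: DF={b5,b6}
  b5: DF={b7,b8}
  b6: DF={b7,b8}
  b7: DF={b8}
  b8: DF=∅

φ for d: defs {b5,b6,b8}
  DF⁺ = {b7,b8}

Answer: ["b7", "b8"]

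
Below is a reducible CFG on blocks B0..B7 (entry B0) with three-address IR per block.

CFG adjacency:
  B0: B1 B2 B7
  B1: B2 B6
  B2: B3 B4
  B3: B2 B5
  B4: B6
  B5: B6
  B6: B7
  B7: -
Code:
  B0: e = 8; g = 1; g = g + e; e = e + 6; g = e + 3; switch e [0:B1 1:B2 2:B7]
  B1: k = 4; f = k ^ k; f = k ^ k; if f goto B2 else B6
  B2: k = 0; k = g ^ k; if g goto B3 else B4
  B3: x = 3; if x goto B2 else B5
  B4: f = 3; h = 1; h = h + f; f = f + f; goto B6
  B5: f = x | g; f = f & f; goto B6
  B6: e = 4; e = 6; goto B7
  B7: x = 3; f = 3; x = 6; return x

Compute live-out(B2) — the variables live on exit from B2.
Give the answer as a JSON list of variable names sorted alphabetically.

Answer: ["g"]

Analysis:
Block summaries:
  B0: {e,g} / ∅
  B1: {f,k} / ∅
  B2: {k} / {g}
  B3: {x} / ∅
  B4: {f,h} / ∅
  B5: {f} / {g,x}
  B6: {e} / ∅
  B7: {f,x} / ∅

Liveness:
  B0 li=∅ lo={g}
  B1 li={g} lo={g}
  B2 li={g} lo={g}
  B3 li={g} lo={g,x}
  B4 li=∅ lo=∅
  B5 li={g,x} lo=∅
  B6 li=∅ lo=∅
  B7 li=∅ lo=∅

live-out(B2) = ["g"]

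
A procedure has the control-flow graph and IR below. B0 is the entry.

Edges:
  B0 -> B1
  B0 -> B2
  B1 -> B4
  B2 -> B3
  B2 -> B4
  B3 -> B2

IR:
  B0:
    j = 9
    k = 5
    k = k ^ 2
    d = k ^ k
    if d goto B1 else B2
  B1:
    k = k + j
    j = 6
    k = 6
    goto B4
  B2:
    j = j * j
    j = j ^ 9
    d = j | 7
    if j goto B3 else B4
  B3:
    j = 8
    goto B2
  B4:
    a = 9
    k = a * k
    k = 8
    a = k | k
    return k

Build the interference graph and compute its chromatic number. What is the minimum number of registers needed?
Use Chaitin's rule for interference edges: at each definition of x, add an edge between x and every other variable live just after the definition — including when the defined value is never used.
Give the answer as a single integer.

Block summaries:
  B0 def {d,j,k} use ∅
  B1 def {j,k} use {j,k}
  B2 def {d,j} use {j}
  B3 def {j} use ∅
  B4 def {a,k} use {k}

Live sets:
  B0: in=∅ out={j,k}
  B1: in={j,k} out={k}
  B2: in={j,k} out={k}
  B3: in={k} out={j,k}
  B4: in={k} out=∅

Interfere edges:
  a: {k}
  d: {j,k}
  j: {d,k}
  k: {a,d,j}

Registers:
  lower bound: {d,j,k} mutually conflict ⇒ χ ≥ 3
  3-colouring: R0={k}  R1={a,d}  R2={j}
  χ = 3

Answer: 3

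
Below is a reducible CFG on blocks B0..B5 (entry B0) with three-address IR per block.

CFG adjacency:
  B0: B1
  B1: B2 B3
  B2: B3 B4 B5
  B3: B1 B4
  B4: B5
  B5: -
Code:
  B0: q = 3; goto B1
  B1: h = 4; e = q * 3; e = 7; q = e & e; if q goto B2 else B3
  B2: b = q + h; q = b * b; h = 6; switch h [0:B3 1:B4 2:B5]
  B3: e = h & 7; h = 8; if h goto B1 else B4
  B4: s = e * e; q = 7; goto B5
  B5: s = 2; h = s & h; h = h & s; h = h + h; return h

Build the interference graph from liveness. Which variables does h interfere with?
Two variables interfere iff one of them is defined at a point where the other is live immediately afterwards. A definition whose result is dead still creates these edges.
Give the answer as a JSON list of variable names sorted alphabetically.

Block summaries:
  B0: def={q} ue=∅
  B1: def={e,h,q} ue={q}
  B2: def={b,h,q} ue={h,q}
  B3: def={e,h} ue={h}
  B4: def={q,s} ue={e}
  B5: def={h,s} ue={h}

Live sets:
  B0: in=∅ out={q}
  B1: in={q} out={e,h,q}
  B2: in={e,h,q} out={e,h,q}
  B3: in={h,q} out={e,h,q}
  B4: in={e,h} out={h}
  B5: in={h} out=∅

Interference:
  b: {e}
  e: {b,h,q}
  h: {e,q,s}
  q: {e,h}
  s: {h}

N(h) = ["e", "q", "s"]

Answer: ["e", "q", "s"]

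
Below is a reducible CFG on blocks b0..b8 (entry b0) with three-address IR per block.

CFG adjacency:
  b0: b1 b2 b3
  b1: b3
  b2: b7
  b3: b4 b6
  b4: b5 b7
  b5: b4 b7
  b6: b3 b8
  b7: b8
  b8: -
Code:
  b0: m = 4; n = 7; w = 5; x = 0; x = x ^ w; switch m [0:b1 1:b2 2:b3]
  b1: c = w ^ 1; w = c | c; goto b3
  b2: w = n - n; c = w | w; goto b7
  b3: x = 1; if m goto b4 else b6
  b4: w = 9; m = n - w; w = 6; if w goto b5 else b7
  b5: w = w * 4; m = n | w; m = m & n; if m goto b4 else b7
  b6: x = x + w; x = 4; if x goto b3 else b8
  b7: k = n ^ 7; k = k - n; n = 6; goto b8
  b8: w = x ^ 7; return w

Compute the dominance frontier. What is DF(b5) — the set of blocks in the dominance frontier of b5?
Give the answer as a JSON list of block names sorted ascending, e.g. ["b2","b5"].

Answer: ["b4", "b7"]

Derivation:
idom tree: b1←b0 b2←b0 b3←b0 b4←b3 b5←b4 b6←b3 b7←b0 b8←b0
Join-block Dom:
  b3: preds {b0,b1,b6}: {b0} ∩ {b0,b1} ∩ {b0,b3,b6} = {b0}; idom=b0
  b4: preds {b3,b5}: {b0,b3} ∩ {b0,b3,b4,b5} = {b0,b3}; idom=b3
  b7: preds {b2,b4,b5}: {b0,b2} ∩ {b0,b3,b4} ∩ {b0,b3,b4,b5} = {b0}; idom=b0
  b8: preds {b6,b7}: {b0,b3,b6} ∩ {b0,b7} = {b0}; idom=b0

DF walk-up:
  b3←b0: walk · to b0
  b3←b1: walk b1 to b0
  b3←b6: walk b6→b3 to b0
  b4←b3: walk · to b3
  b4←b5: walk b5→b4 to b3
  b7←b2: walk b2 to b0
  b7←b4: walk b4→b3 to b0
  b7←b5: walk b5→b4→b3 to b0
  b8←b6: walk b6→b3 to b0
  b8←b7: walk b7 to b0
  b0: DF=∅
  b1: DF={b3}
  b2: DF={b7}
  b3: DF={b3,b7,b8}
  b4: DF={b4,b7}
  b5: DF={b4,b7}
  b6: DF={b3,b8}
  b7: DF={b8}
  b8: DF=∅

DF(b5) = ["b4", "b7"]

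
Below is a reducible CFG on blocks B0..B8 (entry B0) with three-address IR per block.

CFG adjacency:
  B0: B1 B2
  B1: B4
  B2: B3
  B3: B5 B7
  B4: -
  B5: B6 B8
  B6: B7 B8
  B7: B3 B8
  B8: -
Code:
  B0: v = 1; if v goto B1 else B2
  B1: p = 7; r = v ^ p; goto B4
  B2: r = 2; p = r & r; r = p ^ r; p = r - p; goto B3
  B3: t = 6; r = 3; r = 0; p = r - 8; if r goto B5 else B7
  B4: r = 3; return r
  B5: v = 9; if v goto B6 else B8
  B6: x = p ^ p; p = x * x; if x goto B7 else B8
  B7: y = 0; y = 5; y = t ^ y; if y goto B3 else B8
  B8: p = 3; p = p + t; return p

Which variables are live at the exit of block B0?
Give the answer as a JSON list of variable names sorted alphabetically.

Per-block:
  B0: {v} / ∅
  B1: {p,r} / {v}
  B2: {p,r} / ∅
  B3: {p,r,t} / ∅
  B4: {r} / ∅
  B5: {v} / ∅
  B6: {p,x} / {p}
  B7: {y} / {t}
  B8: {p} / {t}

Live sets:
  B0: in=∅ out={v}
  B1: in={v} out=∅
  B2: in=∅ out=∅
  B3: in=∅ out={p,t}
  B4: in=∅ out=∅
  B5: in={p,t} out={p,t}
  B6: in={p,t} out={t}
  B7: in={t} out={t}
  B8: in={t} out=∅

live-out(B0) = ["v"]

Answer: ["v"]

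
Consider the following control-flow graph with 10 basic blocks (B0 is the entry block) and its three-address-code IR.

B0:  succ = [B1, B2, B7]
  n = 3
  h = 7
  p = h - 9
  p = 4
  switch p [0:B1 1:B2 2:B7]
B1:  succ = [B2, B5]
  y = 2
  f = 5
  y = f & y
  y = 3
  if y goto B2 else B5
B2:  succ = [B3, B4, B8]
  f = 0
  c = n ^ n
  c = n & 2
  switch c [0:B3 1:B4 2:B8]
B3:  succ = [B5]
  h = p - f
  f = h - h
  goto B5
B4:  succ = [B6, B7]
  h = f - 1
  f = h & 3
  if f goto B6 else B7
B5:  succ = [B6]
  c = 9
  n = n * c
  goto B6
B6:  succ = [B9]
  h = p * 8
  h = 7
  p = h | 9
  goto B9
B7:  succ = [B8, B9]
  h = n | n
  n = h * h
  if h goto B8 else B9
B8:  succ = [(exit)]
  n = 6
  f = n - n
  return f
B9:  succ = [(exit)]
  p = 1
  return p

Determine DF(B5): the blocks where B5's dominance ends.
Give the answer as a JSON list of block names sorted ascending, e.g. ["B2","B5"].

Answer: ["B6"]

Working:
idom tree: B1←B0 B2←B0 B3←B2 B4←B2 B5←B0 B6←B0 B7←B0 B8←B0 B9←B0
Dom at joins:
  B2: preds {B0,B1}: {B0} ∩ {B0,B1} = {B0}; idom=B0
  B5: preds {B1,B3}: {B0,B1} ∩ {B0,B2,B3} = {B0}; idom=B0
  B6: preds {B4,B5}: {B0,B2,B4} ∩ {B0,B5} = {B0}; idom=B0
  B7: preds {B0,B4}: {B0} ∩ {B0,B2,B4} = {B0}; idom=B0
  B8: preds {B2,B7}: {B0,B2} ∩ {B0,B7} = {B0}; idom=B0
  B9: preds {B6,B7}: {B0,B6} ∩ {B0,B7} = {B0}; idom=B0

DF derivation:
  join B2 pred B0: · stop@B0
  join B2 pred B1: B1 stop@B0
  join B5 pred B1: B1 stop@B0
  join B5 pred B3: B3→B2 stop@B0
  join B6 pred B4: B4→B2 stop@B0
  join B6 pred B5: B5 stop@B0
  join B7 pred B0: · stop@B0
  join B7 pred B4: B4→B2 stop@B0
  join B8 pred B2: B2 stop@B0
  join B8 pred B7: B7 stop@B0
  join B9 pred B6: B6 stop@B0
  join B9 pred B7: B7 stop@B0
  B0 → ∅
  B1 → {B2,B5}
  B2 → {B5,B6,B7,B8}
  B3 → {B5}
  B4 → {B6,B7}
  B5 → {B6}
  B6 → {B9}
  B7 → {B8,B9}
  B8 → ∅
  B9 → ∅

DF(B5) = ["B6"]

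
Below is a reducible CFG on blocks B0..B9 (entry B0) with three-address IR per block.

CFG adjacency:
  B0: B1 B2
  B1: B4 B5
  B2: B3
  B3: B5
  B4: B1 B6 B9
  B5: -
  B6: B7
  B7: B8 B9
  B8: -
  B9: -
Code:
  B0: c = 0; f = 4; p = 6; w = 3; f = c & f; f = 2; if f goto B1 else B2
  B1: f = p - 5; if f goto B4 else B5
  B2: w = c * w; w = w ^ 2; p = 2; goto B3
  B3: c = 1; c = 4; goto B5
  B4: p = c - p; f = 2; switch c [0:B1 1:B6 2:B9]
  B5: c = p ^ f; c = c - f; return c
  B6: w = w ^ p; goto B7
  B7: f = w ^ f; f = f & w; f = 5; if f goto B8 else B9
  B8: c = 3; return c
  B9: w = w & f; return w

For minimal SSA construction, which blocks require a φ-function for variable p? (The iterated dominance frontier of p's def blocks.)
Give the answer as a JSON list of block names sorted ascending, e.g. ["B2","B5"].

Answer: ["B1", "B5"]

Working:
idom tree: B1←B0 B2←B0 B3←B2 B4←B1 B5←B0 B6←B4 B7←B6 B8←B7 B9←B4
Join-block Dom:
  B1: preds {B0,B4}: {B0} ∩ {B0,B1,B4} = {B0}; idom=B0
  B5: preds {B1,B3}: {B0,B1} ∩ {B0,B2,B3} = {B0}; idom=B0
  B9: preds {B4,B7}: {B0,B1,B4} ∩ {B0,B1,B4,B6,B7} = {B0,B1,B4}; idom=B4

DF walk-up:
  B1←B0: walk · to B0
  B1←B4: walk B4→B1 to B0
  B5←B1: walk B1 to B0
  B5←B3: walk B3→B2 to B0
  B9←B4: walk · to B4
  B9←B7: walk B7→B6 to B4
  DF(B0)=∅
  DF(B1)={B1,B5}
  DF(B2)={B5}
  DF(B3)={B5}
  DF(B4)={B1}
  DF(B5)=∅
  DF(B6)={B9}
  DF(B7)={B9}
  DF(B8)=∅
  DF(B9)=∅

φ for p: defs {B0,B2,B4}
  DF⁺ = {B1,B5}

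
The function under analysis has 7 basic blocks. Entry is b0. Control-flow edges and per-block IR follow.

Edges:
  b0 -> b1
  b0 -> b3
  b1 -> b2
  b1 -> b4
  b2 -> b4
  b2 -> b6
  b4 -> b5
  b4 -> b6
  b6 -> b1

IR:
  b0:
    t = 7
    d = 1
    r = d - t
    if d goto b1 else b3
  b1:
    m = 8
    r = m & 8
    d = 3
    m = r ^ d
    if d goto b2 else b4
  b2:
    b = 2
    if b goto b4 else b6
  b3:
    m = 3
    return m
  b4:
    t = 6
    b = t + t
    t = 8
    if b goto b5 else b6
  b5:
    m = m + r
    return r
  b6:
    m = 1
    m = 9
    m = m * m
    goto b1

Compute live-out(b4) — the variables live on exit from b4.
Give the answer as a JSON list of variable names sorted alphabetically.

Per-block:
  b0: def={d,r,t} ue=∅
  b1: def={d,m,r} ue=∅
  b2: def={b} ue=∅
  b3: def={m} ue=∅
  b4: def={b,t} ue=∅
  b5: def={m} ue={m,r}
  b6: def={m} ue=∅

Backward fixpoint:
  b0 li=∅ lo=∅
  b1 li=∅ lo={m,r}
  b2 li={m,r} lo={m,r}
  b3 li=∅ lo=∅
  b4 li={m,r} lo={m,r}
  b5 li={m,r} lo=∅
  b6 li=∅ lo=∅

live-out(b4) = ["m", "r"]

Answer: ["m", "r"]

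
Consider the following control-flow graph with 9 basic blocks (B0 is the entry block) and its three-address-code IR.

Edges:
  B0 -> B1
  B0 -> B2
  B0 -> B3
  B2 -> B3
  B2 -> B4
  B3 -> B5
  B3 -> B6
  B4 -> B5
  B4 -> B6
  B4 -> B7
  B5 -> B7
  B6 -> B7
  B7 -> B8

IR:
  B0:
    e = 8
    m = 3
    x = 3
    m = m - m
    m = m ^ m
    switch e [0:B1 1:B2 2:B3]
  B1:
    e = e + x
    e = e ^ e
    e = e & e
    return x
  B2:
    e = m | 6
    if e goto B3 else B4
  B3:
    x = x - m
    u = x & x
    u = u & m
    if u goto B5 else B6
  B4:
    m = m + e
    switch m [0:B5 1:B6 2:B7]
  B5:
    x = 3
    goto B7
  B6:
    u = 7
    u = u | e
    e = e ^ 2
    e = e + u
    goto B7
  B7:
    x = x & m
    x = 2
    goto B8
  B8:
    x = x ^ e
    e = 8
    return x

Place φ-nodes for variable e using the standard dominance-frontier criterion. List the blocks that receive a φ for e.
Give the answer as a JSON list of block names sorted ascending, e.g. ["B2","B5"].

Answer: ["B3", "B5", "B6", "B7"]

Analysis:
idom tree: B1←B0 B2←B0 B3←B0 B4←B2 B5←B0 B6←B0 B7←B0 B8←B7
Join-block Dom:
  B3: preds {B0,B2}: {B0} ∩ {B0,B2} = {B0}; idom=B0
  B5: preds {B3,B4}: {B0,B3} ∩ {B0,B2,B4} = {B0}; idom=B0
  B6: preds {B3,B4}: {B0,B3} ∩ {B0,B2,B4} = {B0}; idom=B0
  B7: preds {B4,B5,B6}: {B0,B2,B4} ∩ {B0,B5} ∩ {B0,B6} = {B0}; idom=B0

Frontier:
  B3←B0: walk · to B0
  B3←B2: walk B2 to B0
  B5←B3: walk B3 to B0
  B5←B4: walk B4→B2 to B0
  B6←B3: walk B3 to B0
  B6←B4: walk B4→B2 to B0
  B7←B4: walk B4→B2 to B0
  B7←B5: walk B5 to B0
  B7←B6: walk B6 to B0
  B0: DF=∅
  B1: DF=∅
  B2: DF={B3,B5,B6,B7}
  B3: DF={B5,B6}
  B4: DF={B5,B6,B7}
  B5: DF={B7}
  B6: DF={B7}
  B7: DF=∅
  B8: DF=∅

φ for e: defs {B0,B1,B2,B6,B8}
  DF⁺ = {B3,B5,B6,B7}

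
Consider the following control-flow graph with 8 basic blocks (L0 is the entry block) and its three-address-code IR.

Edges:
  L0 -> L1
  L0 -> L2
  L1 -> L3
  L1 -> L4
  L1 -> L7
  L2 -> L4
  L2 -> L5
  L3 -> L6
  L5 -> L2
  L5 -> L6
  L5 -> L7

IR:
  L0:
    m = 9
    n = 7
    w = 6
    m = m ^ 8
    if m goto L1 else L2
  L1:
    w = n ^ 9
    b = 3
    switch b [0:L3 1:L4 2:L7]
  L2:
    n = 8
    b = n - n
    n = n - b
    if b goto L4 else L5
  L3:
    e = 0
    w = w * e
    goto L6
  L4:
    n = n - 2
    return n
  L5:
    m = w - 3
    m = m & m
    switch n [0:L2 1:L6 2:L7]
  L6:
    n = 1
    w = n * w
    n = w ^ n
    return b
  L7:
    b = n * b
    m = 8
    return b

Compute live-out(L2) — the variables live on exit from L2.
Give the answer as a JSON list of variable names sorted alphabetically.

Answer: ["b", "n", "w"]

Analysis:
def/use:
  L0: def={m,n,w} ue=∅
  L1: def={b,w} ue={n}
  L2: def={b,n} ue=∅
  L3: def={e,w} ue={w}
  L4: def={n} ue={n}
  L5: def={m} ue={n,w}
  L6: def={n,w} ue={b,w}
  L7: def={b,m} ue={b,n}

Backward fixpoint:
  L0: in=∅ out={n,w}
  L1: in={n} out={b,n,w}
  L2: in={w} out={b,n,w}
  L3: in={b,w} out={b,w}
  L4: in={n} out=∅
  L5: in={b,n,w} out={b,n,w}
  L6: in={b,w} out=∅
  L7: in={b,n} out=∅

live-out(L2) = ["b", "n", "w"]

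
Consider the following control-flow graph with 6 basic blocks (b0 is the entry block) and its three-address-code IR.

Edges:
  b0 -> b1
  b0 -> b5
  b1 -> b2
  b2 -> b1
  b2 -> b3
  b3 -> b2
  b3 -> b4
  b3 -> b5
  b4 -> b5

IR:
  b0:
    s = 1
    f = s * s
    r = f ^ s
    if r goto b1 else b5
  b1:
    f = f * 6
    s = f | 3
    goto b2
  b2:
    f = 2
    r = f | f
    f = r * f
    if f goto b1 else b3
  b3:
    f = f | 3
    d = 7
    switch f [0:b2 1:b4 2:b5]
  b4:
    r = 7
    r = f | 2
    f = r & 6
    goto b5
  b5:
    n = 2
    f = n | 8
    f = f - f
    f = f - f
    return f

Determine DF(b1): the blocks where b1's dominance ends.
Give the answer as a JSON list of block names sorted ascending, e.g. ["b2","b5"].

idom tree: b1←b0 b2←b1 b3←b2 b4←b3 b5←b0
Dom at joins:
  b1: preds {b0,b2}: {b0} ∩ {b0,b1,b2} = {b0}; idom=b0
  b2: preds {b1,b3}: {b0,b1} ∩ {b0,b1,b2,b3} = {b0,b1}; idom=b1
  b5: preds {b0,b3,b4}: {b0} ∩ {b0,b1,b2,b3} ∩ {b0,b1,b2,b3,b4} = {b0}; idom=b0

DF derivation:
  b1←b0: walk · to b0
  b1←b2: walk b2→b1 to b0
  b2←b1: walk · to b1
  b2←b3: walk b3→b2 to b1
  b5←b0: walk · to b0
  b5←b3: walk b3→b2→b1 to b0
  b5←b4: walk b4→b3→b2→b1 to b0
  DF(b0)=∅
  DF(b1)={b1,b5}
  DF(b2)={b1,b2,b5}
  DF(b3)={b2,b5}
  DF(b4)={b5}
  DF(b5)=∅

DF(b1) = ["b1", "b5"]

Answer: ["b1", "b5"]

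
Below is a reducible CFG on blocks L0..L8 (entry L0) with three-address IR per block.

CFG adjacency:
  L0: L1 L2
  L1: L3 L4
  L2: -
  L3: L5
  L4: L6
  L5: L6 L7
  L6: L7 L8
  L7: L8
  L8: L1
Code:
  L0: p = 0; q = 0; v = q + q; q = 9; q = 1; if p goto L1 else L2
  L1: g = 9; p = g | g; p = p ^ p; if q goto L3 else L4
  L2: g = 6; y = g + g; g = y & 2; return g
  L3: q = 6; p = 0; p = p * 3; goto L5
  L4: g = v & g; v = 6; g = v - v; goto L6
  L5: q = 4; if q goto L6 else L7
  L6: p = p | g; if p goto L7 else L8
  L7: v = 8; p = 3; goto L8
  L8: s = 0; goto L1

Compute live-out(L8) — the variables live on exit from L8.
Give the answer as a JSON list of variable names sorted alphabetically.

Block summaries:
  L0: def={p,q,v} ue=∅
  L1: def={g,p} ue={q}
  L2: def={g,y} ue=∅
  L3: def={p,q} ue=∅
  L4: def={g,v} ue={g,v}
  L5: def={q} ue=∅
  L6: def={p} ue={g,p}
  L7: def={p,v} ue=∅
  L8: def={s} ue=∅

Live sets:
  L0: in=∅ out={q,v}
  L1: in={q,v} out={g,p,q,v}
  L2: in=∅ out=∅
  L3: in={g,v} out={g,p,v}
  L4: in={g,p,q,v} out={g,p,q,v}
  L5: in={g,p,v} out={g,p,q,v}
  L6: in={g,p,q,v} out={q,v}
  L7: in={q} out={q,v}
  L8: in={q,v} out={q,v}

live-out(L8) = ["q", "v"]

Answer: ["q", "v"]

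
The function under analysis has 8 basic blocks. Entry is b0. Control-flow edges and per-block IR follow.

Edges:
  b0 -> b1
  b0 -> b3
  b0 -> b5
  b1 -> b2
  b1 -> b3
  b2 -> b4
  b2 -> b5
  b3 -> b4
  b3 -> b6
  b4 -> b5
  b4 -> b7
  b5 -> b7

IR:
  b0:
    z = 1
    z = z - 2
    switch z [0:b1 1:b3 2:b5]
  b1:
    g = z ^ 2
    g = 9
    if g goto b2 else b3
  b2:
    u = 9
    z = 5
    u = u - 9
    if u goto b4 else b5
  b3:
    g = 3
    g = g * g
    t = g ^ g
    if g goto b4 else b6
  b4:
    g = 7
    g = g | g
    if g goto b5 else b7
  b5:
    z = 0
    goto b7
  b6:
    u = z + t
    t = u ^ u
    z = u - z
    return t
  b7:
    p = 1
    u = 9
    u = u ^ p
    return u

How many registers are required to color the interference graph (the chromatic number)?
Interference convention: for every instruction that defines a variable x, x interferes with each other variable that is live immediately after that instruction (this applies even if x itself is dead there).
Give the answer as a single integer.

Block summaries:
  b0: def={z} ue=∅
  b1: def={g} ue={z}
  b2: def={u,z} ue=∅
  b3: def={g,t} ue=∅
  b4: def={g} ue=∅
  b5: def={z} ue=∅
  b6: def={t,u,z} ue={t,z}
  b7: def={p,u} ue=∅

Backward fixpoint:
  b0 li=∅ lo={z}
  b1 li={z} lo={z}
  b2 li=∅ lo=∅
  b3 li={z} lo={t,z}
  b4 li=∅ lo=∅
  b5 li=∅ lo=∅
  b6 li={t,z} lo=∅
  b7 li=∅ lo=∅

Interfere edges:
  g: {t,z}
  p: {u}
  t: {g,u,z}
  u: {p,t,z}
  z: {g,t,u}

Registers:
  {g,t,z} pairwise interfere (3-clique) ⇒ χ ≥ 3
  3-colouring: r0={p,t}  r1={g,u}  r2={z}
  χ = 3

Answer: 3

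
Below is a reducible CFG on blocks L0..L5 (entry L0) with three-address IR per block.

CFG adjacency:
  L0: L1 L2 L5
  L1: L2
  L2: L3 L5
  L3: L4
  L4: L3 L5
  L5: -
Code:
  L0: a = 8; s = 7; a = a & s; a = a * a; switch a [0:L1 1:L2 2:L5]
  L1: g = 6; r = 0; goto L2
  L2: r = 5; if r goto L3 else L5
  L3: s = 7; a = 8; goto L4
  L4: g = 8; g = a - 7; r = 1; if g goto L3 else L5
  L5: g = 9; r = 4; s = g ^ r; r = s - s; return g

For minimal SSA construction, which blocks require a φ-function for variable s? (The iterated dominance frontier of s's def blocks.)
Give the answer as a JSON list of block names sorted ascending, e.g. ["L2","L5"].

idom tree: L1←L0 L2←L0 L3←L2 L4←L3 L5←L0
Dom at joins:
  L2: preds {L0,L1}: {L0} ∩ {L0,L1} = {L0}; idom=L0
  L3: preds {L2,L4}: {L0,L2} ∩ {L0,L2,L3,L4} = {L0,L2}; idom=L2
  L5: preds {L0,L2,L4}: {L0} ∩ {L0,L2} ∩ {L0,L2,L3,L4} = {L0}; idom=L0

Frontier:
  join L2 pred L0: · stop@L0
  join L2 pred L1: L1 stop@L0
  join L3 pred L2: · stop@L2
  join L3 pred L4: L4→L3 stop@L2
  join L5 pred L0: · stop@L0
  join L5 pred L2: L2 stop@L0
  join L5 pred L4: L4→L3→L2 stop@L0
  L0 → ∅
  L1 → {L2}
  L2 → {L5}
  L3 → {L3,L5}
  L4 → {L3,L5}
  L5 → ∅

φ for s: defs {L0,L3,L5}
  DF⁺ = {L3,L5}

Answer: ["L3", "L5"]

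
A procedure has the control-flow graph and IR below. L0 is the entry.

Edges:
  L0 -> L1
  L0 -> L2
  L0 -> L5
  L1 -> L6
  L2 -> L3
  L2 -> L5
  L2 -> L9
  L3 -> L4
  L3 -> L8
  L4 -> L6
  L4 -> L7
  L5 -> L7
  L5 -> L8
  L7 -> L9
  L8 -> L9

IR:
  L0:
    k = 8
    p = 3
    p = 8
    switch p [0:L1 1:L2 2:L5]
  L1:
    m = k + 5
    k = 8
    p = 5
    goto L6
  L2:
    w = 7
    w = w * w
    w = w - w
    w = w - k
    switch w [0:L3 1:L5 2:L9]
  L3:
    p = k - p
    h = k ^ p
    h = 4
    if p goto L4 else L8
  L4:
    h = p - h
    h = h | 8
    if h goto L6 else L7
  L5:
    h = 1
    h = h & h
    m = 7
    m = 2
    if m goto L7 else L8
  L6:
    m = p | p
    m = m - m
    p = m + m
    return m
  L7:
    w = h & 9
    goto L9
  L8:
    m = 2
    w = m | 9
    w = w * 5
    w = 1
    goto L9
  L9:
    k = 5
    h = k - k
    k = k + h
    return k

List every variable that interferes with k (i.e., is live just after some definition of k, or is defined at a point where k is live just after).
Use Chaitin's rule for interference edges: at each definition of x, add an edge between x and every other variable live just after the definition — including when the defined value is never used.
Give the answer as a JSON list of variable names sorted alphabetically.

Answer: ["h", "p", "w"]

Analysis:
def/use:
  L0: def={k,p} ue=∅
  L1: def={k,m,p} ue={k}
  L2: def={w} ue={k}
  L3: def={h,p} ue={k,p}
  L4: def={h} ue={h,p}
  L5: def={h,m} ue=∅
  L6: def={m,p} ue={p}
  L7: def={w} ue={h}
  L8: def={m,w} ue=∅
  L9: def={h,k} ue=∅

Liveness:
  L0: in=∅ out={k,p}
  L1: in={k} out={p}
  L2: in={k,p} out={k,p}
  L3: in={k,p} out={h,p}
  L4: in={h,p} out={h,p}
  L5: in=∅ out={h}
  L6: in={p} out=∅
  L7: in={h} out=∅
  L8: in=∅ out=∅
  L9: in=∅ out=∅

Interference:
  h: {k,m,p}
  k: {h,p,w}
  m: {h,p}
  p: {h,k,m,w}
  w: {k,p}

N(k) = ["h", "p", "w"]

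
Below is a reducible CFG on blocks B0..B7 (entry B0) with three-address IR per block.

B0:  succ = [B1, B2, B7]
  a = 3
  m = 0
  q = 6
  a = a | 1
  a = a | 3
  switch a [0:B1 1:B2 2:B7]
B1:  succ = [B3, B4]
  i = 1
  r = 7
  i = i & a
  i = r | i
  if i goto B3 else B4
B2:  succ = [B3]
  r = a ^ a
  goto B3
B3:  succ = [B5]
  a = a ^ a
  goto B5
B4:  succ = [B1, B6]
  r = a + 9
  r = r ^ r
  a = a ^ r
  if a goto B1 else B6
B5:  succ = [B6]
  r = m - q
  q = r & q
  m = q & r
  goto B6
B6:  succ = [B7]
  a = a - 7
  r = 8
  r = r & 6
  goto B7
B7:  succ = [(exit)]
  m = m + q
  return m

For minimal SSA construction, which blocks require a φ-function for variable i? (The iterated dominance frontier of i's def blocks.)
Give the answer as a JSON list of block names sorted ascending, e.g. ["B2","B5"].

idom tree: B1←B0 B2←B0 B3←B0 B4←B1 B5←B3 B6←B0 B7←B0
Dom at joins:
  B1: preds {B0,B4}: {B0} ∩ {B0,B1,B4} = {B0}; idom=B0
  B3: preds {B1,B2}: {B0,B1} ∩ {B0,B2} = {B0}; idom=B0
  B6: preds {B4,B5}: {B0,B1,B4} ∩ {B0,B3,B5} = {B0}; idom=B0
  B7: preds {B0,B6}: {B0} ∩ {B0,B6} = {B0}; idom=B0

DF derivation:
  B1←B0: walk · to B0
  B1←B4: walk B4→B1 to B0
  B3←B1: walk B1 to B0
  B3←B2: walk B2 to B0
  B6←B4: walk B4→B1 to B0
  B6←B5: walk B5→B3 to B0
  B7←B0: walk · to B0
  B7←B6: walk B6 to B0
  B0 → ∅
  B1 → {B1,B3,B6}
  B2 → {B3}
  B3 → {B6}
  B4 → {B1,B6}
  B5 → {B6}
  B6 → {B7}
  B7 → ∅

φ for i: defs {B1}
  DF⁺ = {B1,B3,B6,B7}

Answer: ["B1", "B3", "B6", "B7"]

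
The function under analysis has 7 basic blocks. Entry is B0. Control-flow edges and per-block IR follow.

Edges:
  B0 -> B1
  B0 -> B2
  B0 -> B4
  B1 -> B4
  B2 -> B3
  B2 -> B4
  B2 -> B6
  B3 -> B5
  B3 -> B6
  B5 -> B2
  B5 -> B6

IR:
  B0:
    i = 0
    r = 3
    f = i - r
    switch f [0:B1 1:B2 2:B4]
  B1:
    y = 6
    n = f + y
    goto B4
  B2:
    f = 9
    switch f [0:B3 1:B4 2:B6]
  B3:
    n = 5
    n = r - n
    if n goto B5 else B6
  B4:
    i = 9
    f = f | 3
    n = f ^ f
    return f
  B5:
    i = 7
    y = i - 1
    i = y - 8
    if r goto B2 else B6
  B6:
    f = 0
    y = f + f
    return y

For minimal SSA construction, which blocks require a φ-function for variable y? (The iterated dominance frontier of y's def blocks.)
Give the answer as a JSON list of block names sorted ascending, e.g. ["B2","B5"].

Answer: ["B2", "B4", "B6"]

Working:
idom tree: B1←B0 B2←B0 B3←B2 B4←B0 B5←B3 B6←B2
Dom at joins:
  B2: preds {B0,B5}: {B0} ∩ {B0,B2,B3,B5} = {B0}; idom=B0
  B4: preds {B0,B1,B2}: {B0} ∩ {B0,B1} ∩ {B0,B2} = {B0}; idom=B0
  B6: preds {B2,B3,B5}: {B0,B2} ∩ {B0,B2,B3} ∩ {B0,B2,B3,B5} = {B0,B2}; idom=B2

DF walk-up:
  join B2 pred B0: · stop@B0
  join B2 pred B5: B5→B3→B2 stop@B0
  join B4 pred B0: · stop@B0
  join B4 pred B1: B1 stop@B0
  join B4 pred B2: B2 stop@B0
  join B6 pred B2: · stop@B2
  join B6 pred B3: B3 stop@B2
  join B6 pred B5: B5→B3 stop@B2
  B0: DF=∅
  B1: DF={B4}
  B2: DF={B2,B4}
  B3: DF={B2,B6}
  B4: DF=∅
  B5: DF={B2,B6}
  B6: DF=∅

φ for y: defs {B1,B5,B6}
  DF⁺ = {B2,B4,B6}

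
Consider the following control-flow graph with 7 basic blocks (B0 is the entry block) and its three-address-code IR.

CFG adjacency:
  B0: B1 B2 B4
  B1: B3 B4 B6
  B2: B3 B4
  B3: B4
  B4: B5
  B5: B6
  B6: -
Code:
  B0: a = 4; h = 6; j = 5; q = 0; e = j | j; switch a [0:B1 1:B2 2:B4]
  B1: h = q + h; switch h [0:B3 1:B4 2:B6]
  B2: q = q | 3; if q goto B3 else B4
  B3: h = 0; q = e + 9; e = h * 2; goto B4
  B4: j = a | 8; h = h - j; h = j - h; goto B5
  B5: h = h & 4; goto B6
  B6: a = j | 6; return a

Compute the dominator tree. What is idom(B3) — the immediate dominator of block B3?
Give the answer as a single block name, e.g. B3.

Answer: B0

Derivation:
idom tree: B1←B0 B2←B0 B3←B0 B4←B0 B5←B4 B6←B0
Dom at joins:
  B3: preds {B1,B2}: {B0,B1} ∩ {B0,B2} = {B0}; idom=B0
  B4: preds {B0,B1,B2,B3}: {B0} ∩ {B0,B1} ∩ {B0,B2} ∩ {B0,B3} = {B0}; idom=B0
  B6: preds {B1,B5}: {B0,B1} ∩ {B0,B4,B5} = {B0}; idom=B0

idom(B3) = B0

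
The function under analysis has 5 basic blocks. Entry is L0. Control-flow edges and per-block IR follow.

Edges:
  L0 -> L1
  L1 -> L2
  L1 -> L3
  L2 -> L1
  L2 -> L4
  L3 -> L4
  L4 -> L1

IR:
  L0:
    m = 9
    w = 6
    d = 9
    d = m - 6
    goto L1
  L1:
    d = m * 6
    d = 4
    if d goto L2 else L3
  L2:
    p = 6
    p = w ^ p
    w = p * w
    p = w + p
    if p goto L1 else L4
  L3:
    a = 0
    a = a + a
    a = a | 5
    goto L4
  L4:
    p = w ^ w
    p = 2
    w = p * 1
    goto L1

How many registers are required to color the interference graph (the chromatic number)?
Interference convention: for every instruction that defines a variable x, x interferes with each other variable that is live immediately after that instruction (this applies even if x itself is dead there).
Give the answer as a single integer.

Answer: 3

Derivation:
Block summaries:
  L0 def {d,m,w} use ∅
  L1 def {d} use {m}
  L2 def {p,w} use {w}
  L3 def {a} use ∅
  L4 def {p,w} use {w}

Live sets:
  live L0: ∅→{m,w}
  live L1: {m,w}→{m,w}
  live L2: {m,w}→{m,w}
  live L3: {m,w}→{m,w}
  live L4: {m,w}→{m,w}

Interference:
  a: {m,w}
  d: {m,w}
  m: {a,d,p,w}
  p: {m,w}
  w: {a,d,m,p}

Colouring:
  lower bound: {a,m,w} mutually conflict ⇒ χ ≥ 3
  assign a→c2 d→c2 m→c0 p→c2 w→c1 — no edge inside a register ⇒ χ ≤ 3
  χ = 3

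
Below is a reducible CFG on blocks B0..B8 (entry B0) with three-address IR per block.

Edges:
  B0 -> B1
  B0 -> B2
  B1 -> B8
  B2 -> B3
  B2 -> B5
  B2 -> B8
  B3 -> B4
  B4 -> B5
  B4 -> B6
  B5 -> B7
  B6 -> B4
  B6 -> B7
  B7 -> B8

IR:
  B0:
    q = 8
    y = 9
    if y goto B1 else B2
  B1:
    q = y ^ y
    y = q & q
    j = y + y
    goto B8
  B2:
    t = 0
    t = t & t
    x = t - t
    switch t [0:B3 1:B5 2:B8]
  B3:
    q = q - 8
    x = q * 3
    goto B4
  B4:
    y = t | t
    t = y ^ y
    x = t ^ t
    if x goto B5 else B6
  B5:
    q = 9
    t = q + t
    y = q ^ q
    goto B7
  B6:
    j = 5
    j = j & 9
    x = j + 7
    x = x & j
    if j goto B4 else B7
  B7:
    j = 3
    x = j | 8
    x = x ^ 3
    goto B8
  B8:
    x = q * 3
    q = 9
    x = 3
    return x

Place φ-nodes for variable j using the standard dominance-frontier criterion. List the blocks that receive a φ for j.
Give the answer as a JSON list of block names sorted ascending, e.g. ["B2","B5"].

Answer: ["B4", "B5", "B7", "B8"]

Derivation:
idom tree: B1←B0 B2←B0 B3←B2 B4←B3 B5←B2 B6←B4 B7←B2 B8←B0
Dom at joins:
  B4: preds {B3,B6}: {B0,B2,B3} ∩ {B0,B2,B3,B4,B6} = {B0,B2,B3}; idom=B3
  B5: preds {B2,B4}: {B0,B2} ∩ {B0,B2,B3,B4} = {B0,B2}; idom=B2
  B7: preds {B5,B6}: {B0,B2,B5} ∩ {B0,B2,B3,B4,B6} = {B0,B2}; idom=B2
  B8: preds {B1,B2,B7}: {B0,B1} ∩ {B0,B2} ∩ {B0,B2,B7} = {B0}; idom=B0

Frontier:
  join B4 pred B3: · stop@B3
  join B4 pred B6: B6→B4 stop@B3
  join B5 pred B2: · stop@B2
  join B5 pred B4: B4→B3 stop@B2
  join B7 pred B5: B5 stop@B2
  join B7 pred B6: B6→B4→B3 stop@B2
  join B8 pred B1: B1 stop@B0
  join B8 pred B2: B2 stop@B0
  join B8 pred B7: B7→B2 stop@B0
  DF(B0)=∅
  DF(B1)={B8}
  DF(B2)={B8}
  DF(B3)={B5,B7}
  DF(B4)={B4,B5,B7}
  DF(B5)={B7}
  DF(B6)={B4,B7}
  DF(B7)={B8}
  DF(B8)=∅

φ for j: defs {B1,B6,B7}
  DF⁺ = {B4,B5,B7,B8}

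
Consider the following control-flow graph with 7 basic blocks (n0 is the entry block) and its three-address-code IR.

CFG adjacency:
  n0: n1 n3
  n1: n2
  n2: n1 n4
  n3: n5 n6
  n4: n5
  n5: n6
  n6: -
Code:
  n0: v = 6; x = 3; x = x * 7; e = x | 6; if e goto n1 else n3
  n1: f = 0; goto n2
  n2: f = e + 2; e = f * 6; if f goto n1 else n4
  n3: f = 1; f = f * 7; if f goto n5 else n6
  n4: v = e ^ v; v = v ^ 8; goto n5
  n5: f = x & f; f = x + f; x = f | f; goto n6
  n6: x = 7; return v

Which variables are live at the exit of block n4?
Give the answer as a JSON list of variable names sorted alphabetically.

Answer: ["f", "v", "x"]

Analysis:
def/use:
  n0: def={e,v,x} ue=∅
  n1: def={f} ue=∅
  n2: def={e,f} ue={e}
  n3: def={f} ue=∅
  n4: def={v} ue={e,v}
  n5: def={f,x} ue={f,x}
  n6: def={x} ue={v}

Live sets:
  n0: in=∅ out={e,v,x}
  n1: in={e,v,x} out={e,v,x}
  n2: in={e,v,x} out={e,f,v,x}
  n3: in={v,x} out={f,v,x}
  n4: in={e,f,v,x} out={f,v,x}
  n5: in={f,v,x} out={v}
  n6: in={v} out=∅

live-out(n4) = ["f", "v", "x"]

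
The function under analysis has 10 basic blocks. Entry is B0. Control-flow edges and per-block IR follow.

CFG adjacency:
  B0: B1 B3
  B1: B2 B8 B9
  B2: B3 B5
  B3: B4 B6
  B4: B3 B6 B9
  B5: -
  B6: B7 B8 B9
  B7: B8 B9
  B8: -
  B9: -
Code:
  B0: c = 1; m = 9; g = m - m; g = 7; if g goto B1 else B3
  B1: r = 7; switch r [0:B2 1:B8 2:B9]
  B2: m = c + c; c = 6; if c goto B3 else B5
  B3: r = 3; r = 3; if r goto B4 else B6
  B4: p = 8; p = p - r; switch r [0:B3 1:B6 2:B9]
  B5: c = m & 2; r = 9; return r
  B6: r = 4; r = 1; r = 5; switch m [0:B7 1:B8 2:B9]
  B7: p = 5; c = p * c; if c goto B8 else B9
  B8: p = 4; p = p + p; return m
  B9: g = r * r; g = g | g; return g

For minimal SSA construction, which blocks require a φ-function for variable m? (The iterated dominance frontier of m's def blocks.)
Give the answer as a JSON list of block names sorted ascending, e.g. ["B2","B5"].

idom tree: B1←B0 B2←B1 B3←B0 B4←B3 B5←B2 B6←B3 B7←B6 B8←B0 B9←B0
Dom∩ at merges:
  B3: preds {B0,B2,B4}: {B0} ∩ {B0,B1,B2} ∩ {B0,B3,B4} = {B0}; idom=B0
  B6: preds {B3,B4}: {B0,B3} ∩ {B0,B3,B4} = {B0,B3}; idom=B3
  B8: preds {B1,B6,B7}: {B0,B1} ∩ {B0,B3,B6} ∩ {B0,B3,B6,B7} = {B0}; idom=B0
  B9: preds {B1,B4,B6,B7}: {B0,B1} ∩ {B0,B3,B4} ∩ {B0,B3,B6} ∩ {B0,B3,B6,B7} = {B0}; idom=B0

DF walk-up:
  B3←B0: walk · to B0
  B3←B2: walk B2→B1 to B0
  B3←B4: walk B4→B3 to B0
  B6←B3: walk · to B3
  B6←B4: walk B4 to B3
  B8←B1: walk B1 to B0
  B8←B6: walk B6→B3 to B0
  B8←B7: walk B7→B6→B3 to B0
  B9←B1: walk B1 to B0
  B9←B4: walk B4→B3 to B0
  B9←B6: walk B6→B3 to B0
  B9←B7: walk B7→B6→B3 to B0
  B0 → ∅
  B1 → {B3,B8,B9}
  B2 → {B3}
  B3 → {B3,B8,B9}
  B4 → {B3,B6,B9}
  B5 → ∅
  B6 → {B8,B9}
  B7 → {B8,B9}
  B8 → ∅
  B9 → ∅

φ for m: defs {B0,B2}
  DF⁺ = {B3,B8,B9}

Answer: ["B3", "B8", "B9"]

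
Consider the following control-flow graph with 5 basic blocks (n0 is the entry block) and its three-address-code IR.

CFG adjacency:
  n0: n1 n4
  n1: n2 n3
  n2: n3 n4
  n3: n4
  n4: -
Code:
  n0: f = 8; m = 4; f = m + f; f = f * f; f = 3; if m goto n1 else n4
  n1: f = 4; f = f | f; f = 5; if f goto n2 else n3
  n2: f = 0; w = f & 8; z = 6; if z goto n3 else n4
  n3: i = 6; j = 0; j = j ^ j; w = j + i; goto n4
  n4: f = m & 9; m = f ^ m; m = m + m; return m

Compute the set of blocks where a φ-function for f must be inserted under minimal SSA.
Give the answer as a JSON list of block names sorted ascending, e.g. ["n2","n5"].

idom tree: n1←n0 n2←n1 n3←n1 n4←n0
Dom at joins:
  n3: preds {n1,n2}: {n0,n1} ∩ {n0,n1,n2} = {n0,n1}; idom=n1
  n4: preds {n0,n2,n3}: {n0} ∩ {n0,n1,n2} ∩ {n0,n1,n3} = {n0}; idom=n0

DF walk-up:
  n3←n1: walk · to n1
  n3←n2: walk n2 to n1
  n4←n0: walk · to n0
  n4←n2: walk n2→n1 to n0
  n4←n3: walk n3→n1 to n0
  n0: DF=∅
  n1: DF={n4}
  n2: DF={n3,n4}
  n3: DF={n4}
  n4: DF=∅

φ for f: defs {n0,n1,n2,n4}
  DF⁺ = {n3,n4}

Answer: ["n3", "n4"]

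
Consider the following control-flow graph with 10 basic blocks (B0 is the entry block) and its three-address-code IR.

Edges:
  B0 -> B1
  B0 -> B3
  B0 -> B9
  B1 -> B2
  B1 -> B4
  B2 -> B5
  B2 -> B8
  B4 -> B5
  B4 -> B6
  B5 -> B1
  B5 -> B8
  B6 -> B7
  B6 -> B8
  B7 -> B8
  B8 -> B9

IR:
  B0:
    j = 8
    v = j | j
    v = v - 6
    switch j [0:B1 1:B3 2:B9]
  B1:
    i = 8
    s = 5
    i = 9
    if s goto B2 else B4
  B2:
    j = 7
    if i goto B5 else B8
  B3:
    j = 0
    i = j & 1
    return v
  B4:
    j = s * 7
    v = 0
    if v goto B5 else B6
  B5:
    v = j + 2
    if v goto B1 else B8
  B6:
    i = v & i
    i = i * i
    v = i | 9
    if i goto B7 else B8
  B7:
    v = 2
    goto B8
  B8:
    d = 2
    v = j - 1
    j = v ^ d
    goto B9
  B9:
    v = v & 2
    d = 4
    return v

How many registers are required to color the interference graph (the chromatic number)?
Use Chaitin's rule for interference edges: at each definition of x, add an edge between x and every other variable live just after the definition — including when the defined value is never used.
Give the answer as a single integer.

Per-block:
  B0: {j,v} / ∅
  B1: {i,s} / ∅
  B2: {j} / {i}
  B3: {i,j} / {v}
  B4: {j,v} / {s}
  B5: {v} / {j}
  B6: {i,v} / {i,v}
  B7: {v} / ∅
  B8: {d,j,v} / {j}
  B9: {d,v} / {v}

Liveness:
  B0 li=∅ lo={v}
  B1 li=∅ lo={i,s}
  B2 li={i} lo={j}
  B3 li={v} lo=∅
  B4 li={i,s} lo={i,j,v}
  B5 li={j} lo={j}
  B6 li={i,j,v} lo={j}
  B7 li={j} lo={j}
  B8 li={j} lo={v}
  B9 li={v} lo=∅

Conflict graph:
  d↔{j,v}
  i↔{j,s,v}
  j↔{d,i,v}
  s↔{i}
  v↔{d,i,j}

Registers:
  lower bound: {d,j,v} mutually conflict ⇒ χ ≥ 3
  assign d→c0 i→c0 j→c1 s→c1 v→c2 — no edge inside a register ⇒ χ ≤ 3
  χ = 3

Answer: 3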